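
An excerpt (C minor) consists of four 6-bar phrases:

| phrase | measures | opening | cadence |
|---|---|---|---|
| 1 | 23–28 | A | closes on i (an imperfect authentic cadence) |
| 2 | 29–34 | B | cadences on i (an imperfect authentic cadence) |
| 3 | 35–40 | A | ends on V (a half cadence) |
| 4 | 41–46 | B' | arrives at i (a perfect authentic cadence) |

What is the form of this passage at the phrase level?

Four phrases in two halves: the first half (bars 23–34) ends with an imperfect authentic cadence, the second (bars 35–46) with a perfect authentic cadence — a large antecedent–consequent pair, i.e. a double period.
Phrase 3 begins with the same material as phrase 1, making it parallel.

parallel double period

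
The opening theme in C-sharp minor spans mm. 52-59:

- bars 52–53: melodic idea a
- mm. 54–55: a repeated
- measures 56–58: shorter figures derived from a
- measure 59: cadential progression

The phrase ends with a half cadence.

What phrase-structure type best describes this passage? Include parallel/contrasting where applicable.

sentence

Basic idea (measures 52–53) + its repetition (measures 54–55) form the presentation; fragmentation and cadence (mm. 56–59) form the continuation — the 8-bar whole is a sentence.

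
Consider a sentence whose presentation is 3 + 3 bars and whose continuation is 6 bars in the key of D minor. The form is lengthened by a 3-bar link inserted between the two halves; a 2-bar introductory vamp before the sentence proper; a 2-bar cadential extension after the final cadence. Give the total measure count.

Basic sentence: 3 + 3 + 6 = 12 bars.
12 (basic form) + 3 (link) + 2 (introduction) + 2 (cadential extension) = 19.

19 measures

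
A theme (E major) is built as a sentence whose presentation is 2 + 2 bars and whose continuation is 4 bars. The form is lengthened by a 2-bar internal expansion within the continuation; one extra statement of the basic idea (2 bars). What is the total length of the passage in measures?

12 measures

Basic sentence: 2 + 2 + 4 = 8 bars.
8 (basic form) + 2 (internal expansion) + 2 (extra statement) = 12.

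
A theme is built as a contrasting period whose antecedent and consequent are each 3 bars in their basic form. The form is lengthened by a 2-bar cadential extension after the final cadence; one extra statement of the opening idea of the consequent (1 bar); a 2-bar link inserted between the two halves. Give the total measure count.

Basic contrasting period: 3 + 3 = 6 bars.
6 (basic form) + 2 (cadential extension) + 1 (extra statement) + 2 (link) = 11.

11 measures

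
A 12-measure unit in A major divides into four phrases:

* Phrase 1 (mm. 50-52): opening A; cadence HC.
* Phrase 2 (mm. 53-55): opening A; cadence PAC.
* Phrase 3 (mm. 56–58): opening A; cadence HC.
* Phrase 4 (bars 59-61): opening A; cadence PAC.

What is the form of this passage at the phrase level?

The cadence pattern HC–PAC–HC–PAC is weak–strong twice, and phrases 3–4 restate phrases 1–2: a period heard twice, not a double period (which would end weakly at phrase 2).

repeated period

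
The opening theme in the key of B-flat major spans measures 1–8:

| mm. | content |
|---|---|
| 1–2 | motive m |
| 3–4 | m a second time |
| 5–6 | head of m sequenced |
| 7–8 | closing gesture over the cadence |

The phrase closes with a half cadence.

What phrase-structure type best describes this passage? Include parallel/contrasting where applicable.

sentence

Basic idea (mm. 1-2) + its repetition (mm. 3–4) form the presentation; fragmentation and cadence (measures 5–8) form the continuation — the 8-bar whole is a sentence.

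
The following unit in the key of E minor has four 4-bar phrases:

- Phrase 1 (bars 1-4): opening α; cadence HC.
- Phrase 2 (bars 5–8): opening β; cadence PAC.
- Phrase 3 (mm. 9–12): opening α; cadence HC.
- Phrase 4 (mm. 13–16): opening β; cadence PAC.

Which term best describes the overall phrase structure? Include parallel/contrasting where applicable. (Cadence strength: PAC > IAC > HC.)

repeated period

The cadence pattern HC–PAC–HC–PAC is weak–strong twice, and phrases 3–4 restate phrases 1–2: a period heard twice, not a double period (which would end weakly at phrase 2).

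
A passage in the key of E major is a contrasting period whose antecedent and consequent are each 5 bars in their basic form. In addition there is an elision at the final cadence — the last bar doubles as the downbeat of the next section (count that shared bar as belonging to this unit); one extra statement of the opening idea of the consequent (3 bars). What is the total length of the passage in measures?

Basic contrasting period: 5 + 5 = 10 bars.
10 (basic form) + 3 (extra statement) = 13.
The elision shares a bar with the next section but does not change this unit's count.

13 measures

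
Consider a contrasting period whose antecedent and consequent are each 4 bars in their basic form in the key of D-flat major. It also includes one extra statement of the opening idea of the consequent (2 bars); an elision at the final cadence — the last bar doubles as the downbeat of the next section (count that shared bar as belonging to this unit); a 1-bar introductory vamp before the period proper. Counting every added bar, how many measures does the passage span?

Basic contrasting period: 4 + 4 = 8 bars.
8 (basic form) + 2 (extra statement) + 1 (introduction) = 11.
The elision shares a bar with the next section but does not change this unit's count.

11 measures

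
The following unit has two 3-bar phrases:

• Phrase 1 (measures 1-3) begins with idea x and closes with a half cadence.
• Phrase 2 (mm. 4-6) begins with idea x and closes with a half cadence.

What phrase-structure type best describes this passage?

Both phrases have the same opening (x) and the same cadence (half cadence): the second is a restatement, not a consequent, so this is a repeated phrase rather than a period.

repeated phrase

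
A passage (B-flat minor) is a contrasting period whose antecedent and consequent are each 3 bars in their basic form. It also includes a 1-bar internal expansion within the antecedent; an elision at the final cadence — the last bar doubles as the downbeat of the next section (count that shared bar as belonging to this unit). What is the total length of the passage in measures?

7 measures

Basic contrasting period: 3 + 3 = 6 bars.
6 (basic form) + 1 (internal expansion) = 7.
The elision shares a bar with the next section but does not change this unit's count.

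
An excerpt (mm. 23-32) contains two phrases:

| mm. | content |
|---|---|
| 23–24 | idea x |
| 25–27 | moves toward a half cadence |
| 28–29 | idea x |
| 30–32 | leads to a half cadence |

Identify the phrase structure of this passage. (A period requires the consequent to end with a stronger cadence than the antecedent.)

Both phrases have the same opening (x) and the same cadence (half cadence): the second is a restatement, not a consequent, so this is a repeated phrase rather than a period.

repeated phrase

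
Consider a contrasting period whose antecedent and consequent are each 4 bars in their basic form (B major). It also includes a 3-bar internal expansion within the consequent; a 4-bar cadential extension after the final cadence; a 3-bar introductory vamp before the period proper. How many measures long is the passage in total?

18 measures

Basic contrasting period: 4 + 4 = 8 bars.
8 (basic form) + 3 (internal expansion) + 4 (cadential extension) + 3 (introduction) = 18.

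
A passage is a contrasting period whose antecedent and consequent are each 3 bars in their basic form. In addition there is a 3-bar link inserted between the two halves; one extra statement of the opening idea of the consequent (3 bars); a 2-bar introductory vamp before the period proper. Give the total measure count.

14 measures

Basic contrasting period: 3 + 3 = 6 bars.
6 (basic form) + 3 (link) + 3 (extra statement) + 2 (introduction) = 14.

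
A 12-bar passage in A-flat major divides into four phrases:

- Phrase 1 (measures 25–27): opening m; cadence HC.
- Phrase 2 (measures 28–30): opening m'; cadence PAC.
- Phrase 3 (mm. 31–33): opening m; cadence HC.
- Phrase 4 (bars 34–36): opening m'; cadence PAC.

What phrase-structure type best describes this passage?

The cadence pattern HC–PAC–HC–PAC is weak–strong twice, and phrases 3–4 restate phrases 1–2: a period heard twice, not a double period (which would end weakly at phrase 2).

repeated period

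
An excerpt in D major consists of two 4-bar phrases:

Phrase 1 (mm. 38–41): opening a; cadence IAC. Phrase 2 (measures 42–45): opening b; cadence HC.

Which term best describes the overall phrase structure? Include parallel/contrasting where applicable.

The second phrase closes with a half cadence, which is not stronger than the first phrase's imperfect authentic cadence; without a weak→strong cadential pair there is no antecedent–consequent relationship, so this is a phrase group rather than a period.

phrase group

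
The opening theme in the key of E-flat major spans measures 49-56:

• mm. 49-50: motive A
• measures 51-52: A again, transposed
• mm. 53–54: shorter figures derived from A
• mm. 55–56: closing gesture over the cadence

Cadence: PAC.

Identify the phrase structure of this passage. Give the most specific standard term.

sentence

Basic idea (mm. 49–50) + its repetition (mm. 51-52) form the presentation; fragmentation and cadence (bars 53–56) form the continuation — the 8-bar whole is a sentence.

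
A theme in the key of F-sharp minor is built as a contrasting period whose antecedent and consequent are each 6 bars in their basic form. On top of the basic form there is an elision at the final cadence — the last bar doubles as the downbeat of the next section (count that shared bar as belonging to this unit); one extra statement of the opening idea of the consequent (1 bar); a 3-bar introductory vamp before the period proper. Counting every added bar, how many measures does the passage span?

16 measures

Basic contrasting period: 6 + 6 = 12 bars.
12 (basic form) + 1 (extra statement) + 3 (introduction) = 16.
The elision shares a bar with the next section but does not change this unit's count.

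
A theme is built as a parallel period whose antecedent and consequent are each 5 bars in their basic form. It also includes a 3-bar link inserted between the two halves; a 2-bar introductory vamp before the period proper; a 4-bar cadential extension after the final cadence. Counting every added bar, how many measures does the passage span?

Basic parallel period: 5 + 5 = 10 bars.
10 (basic form) + 3 (link) + 2 (introduction) + 4 (cadential extension) = 19.

19 measures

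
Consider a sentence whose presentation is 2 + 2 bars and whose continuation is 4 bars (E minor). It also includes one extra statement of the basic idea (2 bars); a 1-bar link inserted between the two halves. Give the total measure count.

Basic sentence: 2 + 2 + 4 = 8 bars.
8 (basic form) + 2 (extra statement) + 1 (link) = 11.

11 measures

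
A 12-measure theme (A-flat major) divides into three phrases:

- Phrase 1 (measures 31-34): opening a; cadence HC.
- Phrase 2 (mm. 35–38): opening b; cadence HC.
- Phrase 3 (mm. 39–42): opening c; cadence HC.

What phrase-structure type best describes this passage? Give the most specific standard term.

The final phrase closes with a half cadence, which is not stronger than the preceding half cadence; the 3 phrases lack an overall antecedent–consequent design and so form a phrase group.

phrase group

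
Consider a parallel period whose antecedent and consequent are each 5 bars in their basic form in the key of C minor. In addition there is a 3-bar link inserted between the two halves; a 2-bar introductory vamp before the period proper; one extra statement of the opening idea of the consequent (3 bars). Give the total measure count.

Basic parallel period: 5 + 5 = 10 bars.
10 (basic form) + 3 (link) + 2 (introduction) + 3 (extra statement) = 18.

18 measures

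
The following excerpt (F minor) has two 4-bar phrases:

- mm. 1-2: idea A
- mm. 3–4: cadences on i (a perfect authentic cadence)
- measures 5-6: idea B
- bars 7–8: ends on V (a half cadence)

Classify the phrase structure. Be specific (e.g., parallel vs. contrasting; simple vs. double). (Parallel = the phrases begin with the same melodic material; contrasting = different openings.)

The second phrase closes with a half cadence, which is not stronger than the first phrase's perfect authentic cadence; without a weak→strong cadential pair there is no antecedent–consequent relationship, so this is a phrase group rather than a period.

phrase group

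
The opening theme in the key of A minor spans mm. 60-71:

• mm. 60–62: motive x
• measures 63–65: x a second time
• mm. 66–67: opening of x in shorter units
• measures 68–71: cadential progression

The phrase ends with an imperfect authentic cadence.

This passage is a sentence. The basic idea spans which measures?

measures 60–62

The presentation of a sentence is the basic idea (mm. 60–62) plus its repetition (mm. 63–65); the basic idea is therefore mm. 60–62.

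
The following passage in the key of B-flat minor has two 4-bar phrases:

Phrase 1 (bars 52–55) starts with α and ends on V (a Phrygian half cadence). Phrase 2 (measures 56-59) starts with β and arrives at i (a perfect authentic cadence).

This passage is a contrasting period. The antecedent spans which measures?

measures 52–55

The antecedent is the phrase ending with the weaker cadence (Phrygian half cadence, phrase 1) and the consequent the one ending more conclusively (perfect authentic cadence, phrase 2); the antecedent is bars 52-55.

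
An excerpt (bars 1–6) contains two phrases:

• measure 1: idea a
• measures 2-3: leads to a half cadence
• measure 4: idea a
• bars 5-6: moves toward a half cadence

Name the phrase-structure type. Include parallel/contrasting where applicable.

repeated phrase

Both phrases have the same opening (a) and the same cadence (half cadence): the second is a restatement, not a consequent, so this is a repeated phrase rather than a period.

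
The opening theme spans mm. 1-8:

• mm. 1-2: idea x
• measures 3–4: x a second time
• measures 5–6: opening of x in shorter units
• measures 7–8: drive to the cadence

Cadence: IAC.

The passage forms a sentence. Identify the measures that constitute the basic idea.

The presentation of a sentence is the basic idea (bars 1–2) plus its repetition (measures 3–4); the basic idea is therefore mm. 1–2.

measures 1–2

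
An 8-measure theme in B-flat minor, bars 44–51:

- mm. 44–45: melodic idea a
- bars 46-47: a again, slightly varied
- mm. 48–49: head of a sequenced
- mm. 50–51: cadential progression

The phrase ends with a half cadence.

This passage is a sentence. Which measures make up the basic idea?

The presentation of a sentence is the basic idea (mm. 44–45) plus its repetition (mm. 46–47); the basic idea is therefore measures 44–45.

measures 44–45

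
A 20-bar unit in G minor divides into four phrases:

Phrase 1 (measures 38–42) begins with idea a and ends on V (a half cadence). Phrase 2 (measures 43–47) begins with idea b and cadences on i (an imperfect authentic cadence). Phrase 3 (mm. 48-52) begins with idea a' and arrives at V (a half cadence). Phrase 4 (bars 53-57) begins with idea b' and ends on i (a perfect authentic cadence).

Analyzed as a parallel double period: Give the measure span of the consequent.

measures 48–57

In a double period the four phrases pair into a large antecedent (phrases 1–2, ending imperfect authentic cadence) and a large consequent (phrases 3–4, ending perfect authentic cadence). The consequent spans measures 48–57.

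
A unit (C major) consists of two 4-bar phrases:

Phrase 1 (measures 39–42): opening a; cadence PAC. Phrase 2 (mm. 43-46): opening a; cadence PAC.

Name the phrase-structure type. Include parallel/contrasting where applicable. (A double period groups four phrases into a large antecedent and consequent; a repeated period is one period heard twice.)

repeated phrase

Both phrases have the same opening (a) and the same cadence (perfect authentic cadence): the second is a restatement, not a consequent, so this is a repeated phrase rather than a period.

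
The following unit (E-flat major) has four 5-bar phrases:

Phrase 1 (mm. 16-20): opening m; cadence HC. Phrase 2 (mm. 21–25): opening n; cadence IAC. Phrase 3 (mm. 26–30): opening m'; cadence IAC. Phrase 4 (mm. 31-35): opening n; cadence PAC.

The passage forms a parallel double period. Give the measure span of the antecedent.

measures 16–25

In a double period the first pair of phrases (ending imperfect authentic cadence) is the large antecedent and the second pair (ending perfect authentic cadence) is the large consequent; the antecedent is measures 16–25.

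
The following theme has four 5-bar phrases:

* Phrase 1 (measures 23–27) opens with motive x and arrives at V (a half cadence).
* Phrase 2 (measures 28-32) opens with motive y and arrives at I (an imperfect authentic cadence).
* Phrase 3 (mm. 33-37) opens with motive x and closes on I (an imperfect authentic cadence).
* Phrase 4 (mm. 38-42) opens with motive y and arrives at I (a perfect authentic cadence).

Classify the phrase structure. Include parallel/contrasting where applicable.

Four phrases in two halves: the first half (measures 23-32) ends with an imperfect authentic cadence, the second (mm. 33–42) with a perfect authentic cadence — a large antecedent–consequent pair, i.e. a double period.
Phrase 3 begins with the same material as phrase 1, making it parallel.

parallel double period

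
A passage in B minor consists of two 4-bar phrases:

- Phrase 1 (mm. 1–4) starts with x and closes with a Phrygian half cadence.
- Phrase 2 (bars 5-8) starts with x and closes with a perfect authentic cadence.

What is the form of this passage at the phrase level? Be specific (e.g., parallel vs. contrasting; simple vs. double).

parallel period

Phrase 1 ends with a Phrygian half cadence (weaker) and phrase 2 with a perfect authentic cadence (stronger): antecedent + consequent = a period.
The two phrases open with the same material (x / x), so the period is parallel.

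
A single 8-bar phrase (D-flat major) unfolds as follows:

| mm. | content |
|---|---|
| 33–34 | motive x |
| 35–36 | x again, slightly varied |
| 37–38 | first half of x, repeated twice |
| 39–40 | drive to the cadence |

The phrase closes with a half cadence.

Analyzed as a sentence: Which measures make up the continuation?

measures 37–40

After the presentation (mm. 33-36), the continuation covers the fragmentation through the cadence: measures 37-40.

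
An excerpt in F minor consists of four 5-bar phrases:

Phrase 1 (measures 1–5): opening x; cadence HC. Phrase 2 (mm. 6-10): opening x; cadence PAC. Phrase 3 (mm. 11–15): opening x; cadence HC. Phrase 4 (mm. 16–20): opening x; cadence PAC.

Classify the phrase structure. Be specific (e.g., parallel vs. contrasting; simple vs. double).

The cadence pattern HC–PAC–HC–PAC is weak–strong twice, and phrases 3–4 restate phrases 1–2: a period heard twice, not a double period (which would end weakly at phrase 2).

repeated period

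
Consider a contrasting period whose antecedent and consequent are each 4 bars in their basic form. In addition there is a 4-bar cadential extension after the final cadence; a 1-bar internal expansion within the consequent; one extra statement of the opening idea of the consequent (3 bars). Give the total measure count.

16 measures

Basic contrasting period: 4 + 4 = 8 bars.
8 (basic form) + 4 (cadential extension) + 1 (internal expansion) + 3 (extra statement) = 16.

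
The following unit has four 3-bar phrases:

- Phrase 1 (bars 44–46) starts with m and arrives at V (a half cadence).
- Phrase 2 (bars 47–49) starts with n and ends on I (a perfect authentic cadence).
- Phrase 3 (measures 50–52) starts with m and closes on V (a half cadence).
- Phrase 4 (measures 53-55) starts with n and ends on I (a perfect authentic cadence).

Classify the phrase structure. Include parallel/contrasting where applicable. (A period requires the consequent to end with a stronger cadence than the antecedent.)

repeated period

The cadence pattern HC–PAC–HC–PAC is weak–strong twice, and phrases 3–4 restate phrases 1–2: a period heard twice, not a double period (which would end weakly at phrase 2).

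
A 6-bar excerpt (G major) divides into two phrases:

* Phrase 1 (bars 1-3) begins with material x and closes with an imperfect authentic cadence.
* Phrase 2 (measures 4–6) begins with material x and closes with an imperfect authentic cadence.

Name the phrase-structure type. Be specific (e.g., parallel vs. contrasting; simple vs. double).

repeated phrase

Both phrases have the same opening (x) and the same cadence (imperfect authentic cadence): the second is a restatement, not a consequent, so this is a repeated phrase rather than a period.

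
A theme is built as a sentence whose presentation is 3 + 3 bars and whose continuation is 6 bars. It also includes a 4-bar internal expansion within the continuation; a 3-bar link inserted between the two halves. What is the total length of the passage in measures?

19 measures

Basic sentence: 3 + 3 + 6 = 12 bars.
12 (basic form) + 4 (internal expansion) + 3 (link) = 19.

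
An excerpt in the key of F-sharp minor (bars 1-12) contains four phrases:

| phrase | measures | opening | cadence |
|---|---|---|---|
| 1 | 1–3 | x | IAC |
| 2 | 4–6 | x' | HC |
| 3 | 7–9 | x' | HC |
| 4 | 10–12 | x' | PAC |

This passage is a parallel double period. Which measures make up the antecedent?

measures 1–6

In a double period the four phrases pair into a large antecedent (phrases 1–2, ending half cadence) and a large consequent (phrases 3–4, ending perfect authentic cadence). The antecedent spans mm. 1-6.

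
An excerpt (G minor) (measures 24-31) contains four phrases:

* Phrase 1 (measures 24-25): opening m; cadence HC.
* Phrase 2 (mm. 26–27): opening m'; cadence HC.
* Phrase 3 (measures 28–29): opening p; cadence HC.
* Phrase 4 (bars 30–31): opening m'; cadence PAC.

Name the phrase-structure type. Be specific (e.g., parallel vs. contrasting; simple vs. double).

Four phrases in two halves: the first half (mm. 24–27) ends with a half cadence, the second (bars 28–31) with a perfect authentic cadence — a large antecedent–consequent pair, i.e. a double period.
Phrase 3 begins with different material from phrase 1, making it contrasting.

contrasting double period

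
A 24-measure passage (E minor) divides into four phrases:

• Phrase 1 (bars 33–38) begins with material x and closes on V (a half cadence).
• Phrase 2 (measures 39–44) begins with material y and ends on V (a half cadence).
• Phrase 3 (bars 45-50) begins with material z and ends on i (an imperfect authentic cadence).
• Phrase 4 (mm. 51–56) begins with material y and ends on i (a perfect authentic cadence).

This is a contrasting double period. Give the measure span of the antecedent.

measures 33–44

In a double period the first pair of phrases (ending half cadence) is the large antecedent and the second pair (ending perfect authentic cadence) is the large consequent; the antecedent is measures 33–44.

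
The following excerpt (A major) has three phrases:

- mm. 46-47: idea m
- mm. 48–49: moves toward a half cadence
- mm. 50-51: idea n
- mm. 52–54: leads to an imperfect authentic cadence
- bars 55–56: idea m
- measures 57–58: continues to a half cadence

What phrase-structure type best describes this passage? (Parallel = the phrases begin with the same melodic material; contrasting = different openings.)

The final phrase closes with a half cadence, which is not stronger than the preceding imperfect authentic cadence; the 3 phrases lack an overall antecedent–consequent design and so form a phrase group.

phrase group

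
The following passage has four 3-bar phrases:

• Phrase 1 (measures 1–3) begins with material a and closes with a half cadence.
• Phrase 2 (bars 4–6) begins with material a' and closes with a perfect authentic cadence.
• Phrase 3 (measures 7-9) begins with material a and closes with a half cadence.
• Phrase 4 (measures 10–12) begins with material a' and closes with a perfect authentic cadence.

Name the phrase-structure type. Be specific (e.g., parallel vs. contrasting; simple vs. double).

repeated period

The cadence pattern HC–PAC–HC–PAC is weak–strong twice, and phrases 3–4 restate phrases 1–2: a period heard twice, not a double period (which would end weakly at phrase 2).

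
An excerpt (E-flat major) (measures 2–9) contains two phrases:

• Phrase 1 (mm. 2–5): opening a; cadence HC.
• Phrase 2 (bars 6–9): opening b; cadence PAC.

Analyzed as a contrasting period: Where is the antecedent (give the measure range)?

measures 2–5

The antecedent is the phrase ending with the weaker cadence (half cadence, phrase 1) and the consequent the one ending more conclusively (perfect authentic cadence, phrase 2); the antecedent is mm. 2–5.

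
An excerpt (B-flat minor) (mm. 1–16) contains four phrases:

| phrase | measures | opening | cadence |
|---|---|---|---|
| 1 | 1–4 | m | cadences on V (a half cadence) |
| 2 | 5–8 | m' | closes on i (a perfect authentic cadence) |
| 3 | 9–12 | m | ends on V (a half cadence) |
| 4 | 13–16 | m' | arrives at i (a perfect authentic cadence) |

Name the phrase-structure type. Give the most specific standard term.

The cadence pattern HC–PAC–HC–PAC is weak–strong twice, and phrases 3–4 restate phrases 1–2: a period heard twice, not a double period (which would end weakly at phrase 2).

repeated period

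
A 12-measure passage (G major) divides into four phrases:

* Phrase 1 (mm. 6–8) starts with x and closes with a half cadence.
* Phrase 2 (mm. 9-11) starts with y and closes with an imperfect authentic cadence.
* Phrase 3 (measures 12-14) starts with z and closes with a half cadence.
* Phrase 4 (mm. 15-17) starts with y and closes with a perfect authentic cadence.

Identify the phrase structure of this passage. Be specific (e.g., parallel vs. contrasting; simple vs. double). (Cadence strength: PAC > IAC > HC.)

Four phrases in two halves: the first half (bars 6–11) ends with an imperfect authentic cadence, the second (mm. 12–17) with a perfect authentic cadence — a large antecedent–consequent pair, i.e. a double period.
Phrase 3 begins with different material from phrase 1, making it contrasting.

contrasting double period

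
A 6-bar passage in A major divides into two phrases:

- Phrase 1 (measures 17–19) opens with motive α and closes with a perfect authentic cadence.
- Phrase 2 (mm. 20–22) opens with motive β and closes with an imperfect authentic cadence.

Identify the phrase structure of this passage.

phrase group

The second phrase closes with an imperfect authentic cadence, which is not stronger than the first phrase's perfect authentic cadence; without a weak→strong cadential pair there is no antecedent–consequent relationship, so this is a phrase group rather than a period.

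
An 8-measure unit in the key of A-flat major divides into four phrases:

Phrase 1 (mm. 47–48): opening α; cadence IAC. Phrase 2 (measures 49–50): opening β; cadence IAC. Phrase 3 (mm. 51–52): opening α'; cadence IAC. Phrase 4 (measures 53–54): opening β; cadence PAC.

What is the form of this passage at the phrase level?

Four phrases in two halves: the first half (bars 47-50) ends with an imperfect authentic cadence, the second (mm. 51-54) with a perfect authentic cadence — a large antecedent–consequent pair, i.e. a double period.
Phrase 3 begins with the same material as phrase 1, making it parallel.

parallel double period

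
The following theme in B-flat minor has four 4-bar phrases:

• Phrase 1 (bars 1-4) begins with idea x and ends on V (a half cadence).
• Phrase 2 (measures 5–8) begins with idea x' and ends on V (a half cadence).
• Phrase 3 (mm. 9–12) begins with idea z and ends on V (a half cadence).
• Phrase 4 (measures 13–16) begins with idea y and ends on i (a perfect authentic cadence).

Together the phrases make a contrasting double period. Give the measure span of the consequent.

measures 9–16

In a double period the first pair of phrases (ending half cadence) is the large antecedent and the second pair (ending perfect authentic cadence) is the large consequent; the consequent is measures 9–16.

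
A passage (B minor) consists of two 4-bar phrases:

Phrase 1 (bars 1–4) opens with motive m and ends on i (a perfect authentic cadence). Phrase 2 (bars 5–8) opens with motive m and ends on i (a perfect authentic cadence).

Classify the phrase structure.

repeated phrase

Both phrases have the same opening (m) and the same cadence (perfect authentic cadence): the second is a restatement, not a consequent, so this is a repeated phrase rather than a period.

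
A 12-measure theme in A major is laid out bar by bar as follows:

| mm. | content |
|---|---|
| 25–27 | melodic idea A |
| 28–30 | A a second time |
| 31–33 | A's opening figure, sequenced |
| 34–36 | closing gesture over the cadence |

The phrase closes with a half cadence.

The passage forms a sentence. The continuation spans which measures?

measures 31–36

After the presentation (measures 25–30), the continuation covers the fragmentation through the cadence: mm. 31–36.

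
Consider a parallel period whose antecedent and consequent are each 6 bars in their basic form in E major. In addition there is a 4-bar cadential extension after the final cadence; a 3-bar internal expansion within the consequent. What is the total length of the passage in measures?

19 measures

Basic parallel period: 6 + 6 = 12 bars.
12 (basic form) + 4 (cadential extension) + 3 (internal expansion) = 19.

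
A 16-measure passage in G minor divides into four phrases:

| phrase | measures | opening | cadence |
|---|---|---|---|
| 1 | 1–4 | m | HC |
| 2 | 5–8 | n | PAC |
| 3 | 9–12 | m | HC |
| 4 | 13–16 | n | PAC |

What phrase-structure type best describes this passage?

repeated period

The cadence pattern HC–PAC–HC–PAC is weak–strong twice, and phrases 3–4 restate phrases 1–2: a period heard twice, not a double period (which would end weakly at phrase 2).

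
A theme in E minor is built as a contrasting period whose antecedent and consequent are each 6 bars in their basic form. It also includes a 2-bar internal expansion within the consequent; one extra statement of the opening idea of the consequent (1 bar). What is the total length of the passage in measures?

Basic contrasting period: 6 + 6 = 12 bars.
12 (basic form) + 2 (internal expansion) + 1 (extra statement) = 15.

15 measures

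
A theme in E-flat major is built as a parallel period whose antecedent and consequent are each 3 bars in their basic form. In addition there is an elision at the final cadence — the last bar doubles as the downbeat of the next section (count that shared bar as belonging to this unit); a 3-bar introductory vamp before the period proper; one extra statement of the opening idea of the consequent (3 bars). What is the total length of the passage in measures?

Basic parallel period: 3 + 3 = 6 bars.
6 (basic form) + 3 (introduction) + 3 (extra statement) = 12.
The elision shares a bar with the next section but does not change this unit's count.

12 measures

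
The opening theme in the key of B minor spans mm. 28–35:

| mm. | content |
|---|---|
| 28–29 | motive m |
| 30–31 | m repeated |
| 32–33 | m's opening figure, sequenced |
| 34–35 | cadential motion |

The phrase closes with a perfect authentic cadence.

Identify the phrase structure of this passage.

sentence

Basic idea (measures 28-29) + its repetition (mm. 30–31) form the presentation; fragmentation and cadence (bars 32-35) form the continuation — the 8-bar whole is a sentence.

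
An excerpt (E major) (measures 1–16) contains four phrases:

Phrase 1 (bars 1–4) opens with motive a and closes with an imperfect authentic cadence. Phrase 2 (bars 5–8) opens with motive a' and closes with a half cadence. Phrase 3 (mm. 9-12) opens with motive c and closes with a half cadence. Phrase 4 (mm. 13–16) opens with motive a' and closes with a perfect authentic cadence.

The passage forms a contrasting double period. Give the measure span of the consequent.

measures 9–16

In a double period the four phrases pair into a large antecedent (phrases 1–2, ending half cadence) and a large consequent (phrases 3–4, ending perfect authentic cadence). The consequent spans bars 9-16.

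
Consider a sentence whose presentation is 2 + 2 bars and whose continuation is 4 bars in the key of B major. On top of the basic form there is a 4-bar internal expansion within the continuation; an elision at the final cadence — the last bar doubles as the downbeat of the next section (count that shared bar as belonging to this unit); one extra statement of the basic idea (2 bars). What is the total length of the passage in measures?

Basic sentence: 2 + 2 + 4 = 8 bars.
8 (basic form) + 4 (internal expansion) + 2 (extra statement) = 14.
The elision shares a bar with the next section but does not change this unit's count.

14 measures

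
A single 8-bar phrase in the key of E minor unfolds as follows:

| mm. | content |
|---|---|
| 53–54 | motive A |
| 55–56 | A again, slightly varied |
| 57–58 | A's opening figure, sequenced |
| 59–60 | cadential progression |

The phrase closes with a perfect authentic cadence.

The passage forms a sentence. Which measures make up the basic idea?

The presentation of a sentence is the basic idea (bars 53–54) plus its repetition (bars 55–56); the basic idea is therefore measures 53–54.

measures 53–54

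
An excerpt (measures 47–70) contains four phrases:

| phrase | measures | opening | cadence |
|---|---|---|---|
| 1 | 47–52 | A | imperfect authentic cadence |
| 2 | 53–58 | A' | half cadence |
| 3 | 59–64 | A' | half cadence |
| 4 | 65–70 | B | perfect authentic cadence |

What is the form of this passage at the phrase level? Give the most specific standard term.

Four phrases in two halves: the first half (mm. 47–58) ends with a half cadence, the second (mm. 59–70) with a perfect authentic cadence — a large antecedent–consequent pair, i.e. a double period.
Phrase 3 begins with the same material as phrase 1, making it parallel.

parallel double period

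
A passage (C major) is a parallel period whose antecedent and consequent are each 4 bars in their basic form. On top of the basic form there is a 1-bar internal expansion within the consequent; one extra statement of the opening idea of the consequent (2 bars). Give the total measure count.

Basic parallel period: 4 + 4 = 8 bars.
8 (basic form) + 1 (internal expansion) + 2 (extra statement) = 11.

11 measures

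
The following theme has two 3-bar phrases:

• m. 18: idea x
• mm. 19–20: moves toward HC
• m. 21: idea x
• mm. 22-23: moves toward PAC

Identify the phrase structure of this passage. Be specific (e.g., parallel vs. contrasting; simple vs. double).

parallel period

Phrase 1 ends with a half cadence (weaker) and phrase 2 with a perfect authentic cadence (stronger): antecedent + consequent = a period.
The two phrases open with the same material (x / x), so the period is parallel.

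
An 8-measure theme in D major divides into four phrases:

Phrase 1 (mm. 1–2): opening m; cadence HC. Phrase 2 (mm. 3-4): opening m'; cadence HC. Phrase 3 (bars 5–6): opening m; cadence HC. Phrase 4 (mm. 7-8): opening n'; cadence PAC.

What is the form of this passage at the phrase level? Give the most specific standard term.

parallel double period

Four phrases in two halves: the first half (measures 1–4) ends with a half cadence, the second (mm. 5-8) with a perfect authentic cadence — a large antecedent–consequent pair, i.e. a double period.
Phrase 3 begins with the same material as phrase 1, making it parallel.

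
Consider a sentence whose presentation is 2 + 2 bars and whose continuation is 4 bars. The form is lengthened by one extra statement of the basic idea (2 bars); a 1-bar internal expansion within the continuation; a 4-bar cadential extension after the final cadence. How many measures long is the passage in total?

15 measures

Basic sentence: 2 + 2 + 4 = 8 bars.
8 (basic form) + 2 (extra statement) + 1 (internal expansion) + 4 (cadential extension) = 15.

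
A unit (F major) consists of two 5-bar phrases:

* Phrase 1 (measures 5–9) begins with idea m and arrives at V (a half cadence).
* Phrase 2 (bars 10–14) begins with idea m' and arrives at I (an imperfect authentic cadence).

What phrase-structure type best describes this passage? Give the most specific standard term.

parallel period

Phrase 1 ends with a half cadence (weaker) and phrase 2 with an imperfect authentic cadence (stronger): antecedent + consequent = a period.
The two phrases open with the same material (m / m'), so the period is parallel.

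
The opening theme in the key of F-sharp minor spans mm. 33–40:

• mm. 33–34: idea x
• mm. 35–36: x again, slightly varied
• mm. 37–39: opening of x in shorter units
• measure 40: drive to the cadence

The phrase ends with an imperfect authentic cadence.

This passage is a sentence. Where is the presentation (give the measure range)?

The presentation of a sentence is the basic idea (mm. 33-34) plus its repetition (mm. 35-36); the presentation is therefore mm. 33-36.

measures 33–36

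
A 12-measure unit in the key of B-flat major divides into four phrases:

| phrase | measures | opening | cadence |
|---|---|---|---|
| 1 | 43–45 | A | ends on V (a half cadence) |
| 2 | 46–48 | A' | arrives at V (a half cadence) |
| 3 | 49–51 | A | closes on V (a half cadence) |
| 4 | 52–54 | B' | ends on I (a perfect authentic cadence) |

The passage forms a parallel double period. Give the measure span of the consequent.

In a double period the four phrases pair into a large antecedent (phrases 1–2, ending half cadence) and a large consequent (phrases 3–4, ending perfect authentic cadence). The consequent spans mm. 49–54.

measures 49–54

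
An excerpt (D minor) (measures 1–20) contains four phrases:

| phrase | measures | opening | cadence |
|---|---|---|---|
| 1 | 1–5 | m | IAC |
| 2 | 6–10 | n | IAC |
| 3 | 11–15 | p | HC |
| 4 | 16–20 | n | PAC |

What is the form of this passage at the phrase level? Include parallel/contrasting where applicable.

contrasting double period

Four phrases in two halves: the first half (measures 1–10) ends with an imperfect authentic cadence, the second (bars 11–20) with a perfect authentic cadence — a large antecedent–consequent pair, i.e. a double period.
Phrase 3 begins with different material from phrase 1, making it contrasting.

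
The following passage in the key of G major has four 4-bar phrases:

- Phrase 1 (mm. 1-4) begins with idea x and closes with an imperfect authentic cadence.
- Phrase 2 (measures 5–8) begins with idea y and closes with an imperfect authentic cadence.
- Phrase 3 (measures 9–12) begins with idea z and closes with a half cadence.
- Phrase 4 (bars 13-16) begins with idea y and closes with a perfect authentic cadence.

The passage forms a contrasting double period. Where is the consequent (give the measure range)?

measures 9–16

In a double period the four phrases pair into a large antecedent (phrases 1–2, ending imperfect authentic cadence) and a large consequent (phrases 3–4, ending perfect authentic cadence). The consequent spans bars 9–16.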